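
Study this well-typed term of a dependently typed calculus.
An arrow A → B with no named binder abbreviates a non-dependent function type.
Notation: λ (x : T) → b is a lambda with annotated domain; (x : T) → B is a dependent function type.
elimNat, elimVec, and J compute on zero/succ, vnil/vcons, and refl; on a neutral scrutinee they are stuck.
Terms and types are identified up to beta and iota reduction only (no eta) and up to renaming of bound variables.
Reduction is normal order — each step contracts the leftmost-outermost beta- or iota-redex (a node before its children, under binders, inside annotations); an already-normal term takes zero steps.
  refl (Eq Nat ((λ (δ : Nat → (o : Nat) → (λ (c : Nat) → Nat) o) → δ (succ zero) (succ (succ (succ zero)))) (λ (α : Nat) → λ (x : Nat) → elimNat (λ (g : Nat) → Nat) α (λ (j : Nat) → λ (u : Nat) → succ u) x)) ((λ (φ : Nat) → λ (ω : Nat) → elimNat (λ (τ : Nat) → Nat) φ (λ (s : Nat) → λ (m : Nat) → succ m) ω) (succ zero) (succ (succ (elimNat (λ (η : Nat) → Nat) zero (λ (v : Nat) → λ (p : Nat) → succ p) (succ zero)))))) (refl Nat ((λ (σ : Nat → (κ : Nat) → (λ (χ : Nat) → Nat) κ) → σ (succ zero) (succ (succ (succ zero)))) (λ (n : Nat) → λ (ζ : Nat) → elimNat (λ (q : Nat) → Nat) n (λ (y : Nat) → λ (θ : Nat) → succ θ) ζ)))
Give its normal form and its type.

normal form:
  refl (Eq Nat (succ (succ (succ (succ zero)))) (succ (succ (succ (succ zero))))) (refl Nat (succ (succ (succ (succ zero)))))
the term's type:
  Eq (Eq Nat (succ (succ (succ (succ zero)))) (succ (succ (succ (succ zero))))) (refl Nat (succ (succ (succ (succ zero))))) (refl Nat (succ (succ (succ (succ zero)))))
observation: the term reaches its normal form after 42 normal-order steps.


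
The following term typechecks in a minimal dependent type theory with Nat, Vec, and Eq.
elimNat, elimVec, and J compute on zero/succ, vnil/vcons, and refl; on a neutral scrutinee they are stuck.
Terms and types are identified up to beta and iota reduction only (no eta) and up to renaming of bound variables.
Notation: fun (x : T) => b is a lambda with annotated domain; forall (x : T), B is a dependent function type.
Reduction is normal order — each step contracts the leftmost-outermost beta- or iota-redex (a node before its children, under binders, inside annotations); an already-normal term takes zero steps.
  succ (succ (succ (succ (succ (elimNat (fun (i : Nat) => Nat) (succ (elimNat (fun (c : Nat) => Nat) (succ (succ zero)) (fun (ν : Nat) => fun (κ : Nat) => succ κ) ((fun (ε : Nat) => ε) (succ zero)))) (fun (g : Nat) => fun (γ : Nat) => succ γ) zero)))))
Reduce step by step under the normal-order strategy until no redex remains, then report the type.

reduction (normal order):
  succ (succ (succ (succ (succ (elimNat (fun (i : Nat) => Nat) (succ (elimNat (fun (c : Nat) => Nat) (succ (succ zero)) (fun (ν : Nat) => fun (κ : Nat) => succ κ) ((fun (ε : Nat) => ε) (succ zero)))) (fun (g : Nat) => fun (γ : Nat) => succ γ) zero)))))
  ~> succ (succ (succ (succ (succ (succ (elimNat (fun (i : Nat) => Nat) (succ (succ zero)) (fun (c : Nat) => fun (ν : Nat) => succ ν) ((fun (κ : Nat) => κ) (succ zero))))))))
  ~> succ (succ (succ (succ (succ (succ (elimNat (fun (i : Nat) => Nat) (succ (succ zero)) (fun (c : Nat) => fun (ν : Nat) => succ ν) (succ zero)))))))
  ~> succ (succ (succ (succ (succ (succ ((fun (i : Nat) => fun (c : Nat) => succ c) zero (elimNat (fun (ν : Nat) => Nat) (succ (succ zero)) (fun (κ : Nat) => fun (ε : Nat) => succ ε) zero)))))))
  ~> succ (succ (succ (succ (succ (succ ((fun (i : Nat) => succ i) (elimNat (fun (c : Nat) => Nat) (succ (succ zero)) (fun (ν : Nat) => fun (κ : Nat) => succ κ) zero)))))))
  ~> succ (succ (succ (succ (succ (succ (succ (elimNat (fun (i : Nat) => Nat) (succ (succ zero)) (fun (c : Nat) => fun (ν : Nat) => succ ν) zero)))))))
  ~> succ (succ (succ (succ (succ (succ (succ (succ (succ zero))))))))
inferred type:
  Nat


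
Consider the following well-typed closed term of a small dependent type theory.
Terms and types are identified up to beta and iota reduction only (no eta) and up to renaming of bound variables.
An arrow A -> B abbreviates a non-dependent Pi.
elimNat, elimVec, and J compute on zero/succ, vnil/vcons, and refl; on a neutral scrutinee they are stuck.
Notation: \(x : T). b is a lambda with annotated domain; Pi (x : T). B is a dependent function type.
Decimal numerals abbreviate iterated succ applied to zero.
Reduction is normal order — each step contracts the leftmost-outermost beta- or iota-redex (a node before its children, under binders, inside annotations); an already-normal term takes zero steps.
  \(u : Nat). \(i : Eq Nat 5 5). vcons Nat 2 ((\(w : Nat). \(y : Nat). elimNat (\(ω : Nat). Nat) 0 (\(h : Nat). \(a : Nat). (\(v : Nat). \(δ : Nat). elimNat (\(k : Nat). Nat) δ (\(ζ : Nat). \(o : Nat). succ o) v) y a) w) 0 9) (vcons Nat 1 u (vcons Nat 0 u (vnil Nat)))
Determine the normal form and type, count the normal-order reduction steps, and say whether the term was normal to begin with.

normal form:
  \(u : Nat). \(i : Eq Nat 5 5). vcons Nat 2 0 (vcons Nat 1 u (vcons Nat 0 u (vnil Nat)))
inferred type:
  Nat -> Eq Nat 5 5 -> Vec Nat 3
normal-order step count: 3
term was already normal: no
first redex: a beta-redex


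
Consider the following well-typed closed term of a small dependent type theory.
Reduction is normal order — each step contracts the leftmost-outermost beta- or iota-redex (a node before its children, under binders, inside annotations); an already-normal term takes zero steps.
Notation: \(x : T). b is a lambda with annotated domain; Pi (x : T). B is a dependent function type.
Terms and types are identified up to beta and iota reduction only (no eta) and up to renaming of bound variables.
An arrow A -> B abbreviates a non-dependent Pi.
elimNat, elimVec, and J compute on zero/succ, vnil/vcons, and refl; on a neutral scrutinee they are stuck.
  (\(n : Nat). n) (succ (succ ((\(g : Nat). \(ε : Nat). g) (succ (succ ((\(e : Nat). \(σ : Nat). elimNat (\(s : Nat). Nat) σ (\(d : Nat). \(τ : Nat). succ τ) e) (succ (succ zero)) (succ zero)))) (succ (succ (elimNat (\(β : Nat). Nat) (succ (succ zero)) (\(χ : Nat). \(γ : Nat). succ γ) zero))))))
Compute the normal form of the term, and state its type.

resulting normal form:
  succ (succ (succ (succ (succ (succ (succ zero))))))
inferred type:
  Nat
observation: reduction starts at a beta-redex, and 12 normal-order steps reach the normal form.


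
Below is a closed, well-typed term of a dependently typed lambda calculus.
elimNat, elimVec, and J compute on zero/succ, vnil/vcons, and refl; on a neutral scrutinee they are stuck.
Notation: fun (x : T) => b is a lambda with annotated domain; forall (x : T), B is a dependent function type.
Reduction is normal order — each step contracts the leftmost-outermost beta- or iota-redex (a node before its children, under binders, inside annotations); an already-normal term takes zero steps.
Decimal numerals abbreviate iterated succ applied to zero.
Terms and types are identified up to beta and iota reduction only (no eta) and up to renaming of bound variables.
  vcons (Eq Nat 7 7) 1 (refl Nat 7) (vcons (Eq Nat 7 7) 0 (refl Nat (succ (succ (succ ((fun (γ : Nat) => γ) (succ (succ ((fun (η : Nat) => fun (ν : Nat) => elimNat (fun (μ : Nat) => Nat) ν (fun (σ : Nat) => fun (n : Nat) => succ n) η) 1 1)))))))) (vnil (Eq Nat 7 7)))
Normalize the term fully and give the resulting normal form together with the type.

resulting normal form:
  vcons (Eq Nat 7 7) 1 (refl Nat 7) (vcons (Eq Nat 7 7) 0 (refl Nat 7) (vnil (Eq Nat 7 7)))
type:
  Vec (Eq Nat 7 7) 2


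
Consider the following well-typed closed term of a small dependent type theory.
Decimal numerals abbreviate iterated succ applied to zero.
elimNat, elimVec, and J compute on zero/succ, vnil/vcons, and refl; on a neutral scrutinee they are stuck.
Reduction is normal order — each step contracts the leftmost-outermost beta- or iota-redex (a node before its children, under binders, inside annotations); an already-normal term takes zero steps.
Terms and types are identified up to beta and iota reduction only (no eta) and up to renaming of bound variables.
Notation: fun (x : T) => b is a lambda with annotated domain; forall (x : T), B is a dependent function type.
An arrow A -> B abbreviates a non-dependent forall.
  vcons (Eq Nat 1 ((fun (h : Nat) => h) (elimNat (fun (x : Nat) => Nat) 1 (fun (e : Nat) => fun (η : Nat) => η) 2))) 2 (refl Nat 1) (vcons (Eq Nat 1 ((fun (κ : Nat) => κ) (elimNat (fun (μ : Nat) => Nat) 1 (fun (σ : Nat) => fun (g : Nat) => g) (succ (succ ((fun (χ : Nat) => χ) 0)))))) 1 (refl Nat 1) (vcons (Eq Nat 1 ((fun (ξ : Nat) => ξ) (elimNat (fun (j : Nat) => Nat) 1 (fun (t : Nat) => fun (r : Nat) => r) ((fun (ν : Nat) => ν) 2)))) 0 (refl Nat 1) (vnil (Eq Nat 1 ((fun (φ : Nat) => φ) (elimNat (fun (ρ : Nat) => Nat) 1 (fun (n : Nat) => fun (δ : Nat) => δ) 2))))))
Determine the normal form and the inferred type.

normal form:
  vcons (Eq Nat 1 1) 2 (refl Nat 1) (vcons (Eq Nat 1 1) 1 (refl Nat 1) (vcons (Eq Nat 1 1) 0 (refl Nat 1) (vnil (Eq Nat 1 1))))
inferred type:
  Vec (Eq Nat 1 1) 3
observation: the first redex contracted is a beta-redex; the normal form is reached in 34 normal-order steps.


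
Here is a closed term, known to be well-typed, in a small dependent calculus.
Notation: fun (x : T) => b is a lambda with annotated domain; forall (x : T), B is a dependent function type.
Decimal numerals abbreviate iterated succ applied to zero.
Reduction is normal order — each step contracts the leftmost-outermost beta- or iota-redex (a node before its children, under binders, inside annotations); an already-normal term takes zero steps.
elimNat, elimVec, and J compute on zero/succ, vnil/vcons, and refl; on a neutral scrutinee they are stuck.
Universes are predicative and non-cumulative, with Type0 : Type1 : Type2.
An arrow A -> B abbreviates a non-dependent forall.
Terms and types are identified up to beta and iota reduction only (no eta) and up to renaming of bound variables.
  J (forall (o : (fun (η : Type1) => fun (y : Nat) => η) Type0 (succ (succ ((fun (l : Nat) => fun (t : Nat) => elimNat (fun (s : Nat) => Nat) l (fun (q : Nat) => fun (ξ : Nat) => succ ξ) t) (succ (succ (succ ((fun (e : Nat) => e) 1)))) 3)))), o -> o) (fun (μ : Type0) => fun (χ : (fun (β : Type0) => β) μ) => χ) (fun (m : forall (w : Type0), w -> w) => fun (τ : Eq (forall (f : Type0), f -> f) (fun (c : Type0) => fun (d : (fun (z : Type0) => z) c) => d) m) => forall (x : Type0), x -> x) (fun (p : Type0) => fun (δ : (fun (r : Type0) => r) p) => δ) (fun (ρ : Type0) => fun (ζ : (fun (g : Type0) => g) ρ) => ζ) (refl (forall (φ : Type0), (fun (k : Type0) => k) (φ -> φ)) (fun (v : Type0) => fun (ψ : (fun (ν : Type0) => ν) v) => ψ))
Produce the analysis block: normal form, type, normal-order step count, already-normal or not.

normal form:
  fun (o : Type0) => fun (η : o) => η
the term's type:
  forall (o : Type0), o -> o
steps to reach normal form (normal order): 2
term was already normal: no
first redex: a J iota-redex


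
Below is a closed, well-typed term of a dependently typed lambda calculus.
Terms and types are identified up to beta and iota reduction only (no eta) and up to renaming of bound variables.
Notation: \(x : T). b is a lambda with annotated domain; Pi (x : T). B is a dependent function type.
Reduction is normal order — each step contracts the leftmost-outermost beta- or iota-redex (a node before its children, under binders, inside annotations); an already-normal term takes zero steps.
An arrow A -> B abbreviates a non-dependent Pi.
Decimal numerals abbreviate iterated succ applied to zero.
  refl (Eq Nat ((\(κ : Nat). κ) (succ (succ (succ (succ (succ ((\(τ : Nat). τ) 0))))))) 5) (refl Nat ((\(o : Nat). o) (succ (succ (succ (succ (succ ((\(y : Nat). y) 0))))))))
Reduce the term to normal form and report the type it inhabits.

normal form:
  refl (Eq Nat 5 5) (refl Nat 5)
inferred type:
  Eq (Eq Nat 5 5) (refl Nat 5) (refl Nat 5)


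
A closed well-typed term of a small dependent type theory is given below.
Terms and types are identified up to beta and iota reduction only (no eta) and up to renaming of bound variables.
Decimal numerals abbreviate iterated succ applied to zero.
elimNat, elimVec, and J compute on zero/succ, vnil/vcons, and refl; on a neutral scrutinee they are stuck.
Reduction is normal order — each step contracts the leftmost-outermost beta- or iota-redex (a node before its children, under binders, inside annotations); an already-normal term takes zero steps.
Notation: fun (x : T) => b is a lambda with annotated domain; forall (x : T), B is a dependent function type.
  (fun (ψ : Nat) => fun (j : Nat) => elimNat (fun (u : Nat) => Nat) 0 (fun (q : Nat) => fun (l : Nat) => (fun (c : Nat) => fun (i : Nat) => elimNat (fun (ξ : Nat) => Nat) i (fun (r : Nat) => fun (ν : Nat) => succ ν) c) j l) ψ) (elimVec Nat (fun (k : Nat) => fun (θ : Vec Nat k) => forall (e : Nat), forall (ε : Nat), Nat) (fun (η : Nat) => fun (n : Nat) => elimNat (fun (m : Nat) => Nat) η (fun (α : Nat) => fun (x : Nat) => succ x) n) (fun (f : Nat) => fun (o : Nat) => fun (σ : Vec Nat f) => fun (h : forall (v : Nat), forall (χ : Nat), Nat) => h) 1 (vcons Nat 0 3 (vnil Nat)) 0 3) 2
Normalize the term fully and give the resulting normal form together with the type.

normal form:
  6
type:
  Nat


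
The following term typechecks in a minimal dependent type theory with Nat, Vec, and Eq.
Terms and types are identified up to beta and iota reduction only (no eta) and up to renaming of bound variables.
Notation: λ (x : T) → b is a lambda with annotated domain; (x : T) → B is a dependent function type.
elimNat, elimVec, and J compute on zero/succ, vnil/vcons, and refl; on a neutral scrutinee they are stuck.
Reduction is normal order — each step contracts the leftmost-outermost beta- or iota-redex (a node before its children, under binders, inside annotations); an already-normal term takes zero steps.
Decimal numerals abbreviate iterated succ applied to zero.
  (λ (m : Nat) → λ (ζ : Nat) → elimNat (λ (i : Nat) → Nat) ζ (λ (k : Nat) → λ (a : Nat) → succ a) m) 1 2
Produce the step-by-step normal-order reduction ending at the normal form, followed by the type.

normal-order reduction:
  (λ (m : Nat) → λ (ζ : Nat) → elimNat (λ (i : Nat) → Nat) ζ (λ (k : Nat) → λ (a : Nat) → succ a) m) 1 2
  ~> (λ (m : Nat) → elimNat (λ (ζ : Nat) → Nat) m (λ (i : Nat) → λ (k : Nat) → succ k) 1) 2
  ~> elimNat (λ (m : Nat) → Nat) 2 (λ (ζ : Nat) → λ (i : Nat) → succ i) 1
  ~> (λ (m : Nat) → λ (ζ : Nat) → succ ζ) 0 (elimNat (λ (i : Nat) → Nat) 2 (λ (k : Nat) → λ (a : Nat) → succ a) 0)
  ~> (λ (m : Nat) → succ m) (elimNat (λ (ζ : Nat) → Nat) 2 (λ (i : Nat) → λ (k : Nat) → succ k) 0)
  ~> succ (elimNat (λ (m : Nat) → Nat) 2 (λ (ζ : Nat) → λ (i : Nat) → succ i) 0)
  ~> 3
inferred type:
  Nat


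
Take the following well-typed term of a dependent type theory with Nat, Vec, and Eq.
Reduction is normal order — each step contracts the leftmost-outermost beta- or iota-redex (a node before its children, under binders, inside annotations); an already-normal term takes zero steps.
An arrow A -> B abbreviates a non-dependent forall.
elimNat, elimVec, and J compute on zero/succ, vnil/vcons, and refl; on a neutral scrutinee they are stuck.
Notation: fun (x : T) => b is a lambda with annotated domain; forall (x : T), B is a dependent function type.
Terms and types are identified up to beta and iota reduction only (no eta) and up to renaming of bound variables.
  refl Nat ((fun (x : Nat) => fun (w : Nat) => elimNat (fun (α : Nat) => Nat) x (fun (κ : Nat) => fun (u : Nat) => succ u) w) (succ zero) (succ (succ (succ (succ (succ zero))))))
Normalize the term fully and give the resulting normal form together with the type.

normal form:
  refl Nat (succ (succ (succ (succ (succ (succ zero))))))
inferred type:
  Eq Nat (succ (succ (succ (succ (succ (succ zero)))))) (succ (succ (succ (succ (succ (succ zero))))))


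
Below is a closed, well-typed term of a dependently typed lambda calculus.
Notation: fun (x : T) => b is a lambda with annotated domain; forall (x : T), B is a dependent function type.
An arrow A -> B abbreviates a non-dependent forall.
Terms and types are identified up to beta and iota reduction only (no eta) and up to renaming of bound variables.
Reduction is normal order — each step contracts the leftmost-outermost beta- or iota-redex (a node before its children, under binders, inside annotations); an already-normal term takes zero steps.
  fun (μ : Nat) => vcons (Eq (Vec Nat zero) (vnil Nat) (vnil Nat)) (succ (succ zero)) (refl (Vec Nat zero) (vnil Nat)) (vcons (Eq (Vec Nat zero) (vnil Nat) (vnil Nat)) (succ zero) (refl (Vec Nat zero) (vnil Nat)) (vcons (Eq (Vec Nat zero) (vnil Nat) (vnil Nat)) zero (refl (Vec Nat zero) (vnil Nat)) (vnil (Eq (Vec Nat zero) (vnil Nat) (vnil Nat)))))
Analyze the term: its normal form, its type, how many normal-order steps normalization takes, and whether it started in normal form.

resulting normal form:
  fun (μ : Nat) => vcons (Eq (Vec Nat zero) (vnil Nat) (vnil Nat)) (succ (succ zero)) (refl (Vec Nat zero) (vnil Nat)) (vcons (Eq (Vec Nat zero) (vnil Nat) (vnil Nat)) (succ zero) (refl (Vec Nat zero) (vnil Nat)) (vcons (Eq (Vec Nat zero) (vnil Nat) (vnil Nat)) zero (refl (Vec Nat zero) (vnil Nat)) (vnil (Eq (Vec Nat zero) (vnil Nat) (vnil Nat)))))
the term's type:
  Nat -> Vec (Eq (Vec Nat zero) (vnil Nat) (vnil Nat)) (succ (succ (succ zero)))
steps to reach normal form (normal order): 0
term was already normal: yes


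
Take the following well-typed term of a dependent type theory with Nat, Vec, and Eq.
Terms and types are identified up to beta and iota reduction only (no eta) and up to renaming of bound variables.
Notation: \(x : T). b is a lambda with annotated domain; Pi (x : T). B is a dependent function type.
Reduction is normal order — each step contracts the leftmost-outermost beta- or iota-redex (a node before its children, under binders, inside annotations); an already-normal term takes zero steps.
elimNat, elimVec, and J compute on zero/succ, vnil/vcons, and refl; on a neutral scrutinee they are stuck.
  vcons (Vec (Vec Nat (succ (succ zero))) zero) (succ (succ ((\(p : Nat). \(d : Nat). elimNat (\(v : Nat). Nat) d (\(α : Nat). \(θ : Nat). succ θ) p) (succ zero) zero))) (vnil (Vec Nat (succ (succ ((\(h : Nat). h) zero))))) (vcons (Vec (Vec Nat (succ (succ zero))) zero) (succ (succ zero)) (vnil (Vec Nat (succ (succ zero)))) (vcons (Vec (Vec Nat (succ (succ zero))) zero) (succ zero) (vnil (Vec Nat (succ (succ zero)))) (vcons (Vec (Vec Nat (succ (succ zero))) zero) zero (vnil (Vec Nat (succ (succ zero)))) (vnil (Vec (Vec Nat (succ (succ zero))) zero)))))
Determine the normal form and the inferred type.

normal form:
  vcons (Vec (Vec Nat (succ (succ zero))) zero) (succ (succ (succ zero))) (vnil (Vec Nat (succ (succ zero)))) (vcons (Vec (Vec Nat (succ (succ zero))) zero) (succ (succ zero)) (vnil (Vec Nat (succ (succ zero)))) (vcons (Vec (Vec Nat (succ (succ zero))) zero) (succ zero) (vnil (Vec Nat (succ (succ zero)))) (vcons (Vec (Vec Nat (succ (succ zero))) zero) zero (vnil (Vec Nat (succ (succ zero)))) (vnil (Vec (Vec Nat (succ (succ zero))) zero)))))
the term's type:
  Vec (Vec (Vec Nat (succ (succ zero))) zero) (succ (succ (succ (succ zero))))
observation: contracting a beta-redex first, the term normalizes in 7 steps.


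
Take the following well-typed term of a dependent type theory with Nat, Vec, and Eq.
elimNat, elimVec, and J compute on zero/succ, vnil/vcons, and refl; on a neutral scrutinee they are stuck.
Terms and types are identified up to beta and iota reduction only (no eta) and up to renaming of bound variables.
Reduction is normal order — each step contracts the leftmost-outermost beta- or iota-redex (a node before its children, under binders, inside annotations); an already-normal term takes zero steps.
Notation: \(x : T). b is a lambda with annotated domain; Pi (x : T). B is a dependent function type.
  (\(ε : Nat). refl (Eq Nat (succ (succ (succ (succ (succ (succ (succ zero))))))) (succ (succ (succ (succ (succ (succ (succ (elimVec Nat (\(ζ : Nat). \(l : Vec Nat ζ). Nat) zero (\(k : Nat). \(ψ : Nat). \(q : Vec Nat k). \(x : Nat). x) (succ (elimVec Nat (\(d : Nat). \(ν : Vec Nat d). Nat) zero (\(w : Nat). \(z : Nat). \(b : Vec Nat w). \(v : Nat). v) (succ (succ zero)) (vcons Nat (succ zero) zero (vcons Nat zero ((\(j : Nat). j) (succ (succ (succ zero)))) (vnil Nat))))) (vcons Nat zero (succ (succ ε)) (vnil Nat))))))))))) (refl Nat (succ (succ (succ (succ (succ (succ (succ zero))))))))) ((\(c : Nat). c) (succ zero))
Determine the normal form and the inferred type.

reduced normal form:
  refl (Eq Nat (succ (succ (succ (succ (succ (succ (succ zero))))))) (succ (succ (succ (succ (succ (succ (succ zero)))))))) (refl Nat (succ (succ (succ (succ (succ (succ (succ zero))))))))
the term's type:
  Eq (Eq Nat (succ (succ (succ (succ (succ (succ (succ zero))))))) (succ (succ (succ (succ (succ (succ (succ zero)))))))) (refl Nat (succ (succ (succ (succ (succ (succ (succ zero)))))))) (refl Nat (succ (succ (succ (succ (succ (succ (succ zero))))))))
observation: the term reaches its normal form after 7 normal-order steps.


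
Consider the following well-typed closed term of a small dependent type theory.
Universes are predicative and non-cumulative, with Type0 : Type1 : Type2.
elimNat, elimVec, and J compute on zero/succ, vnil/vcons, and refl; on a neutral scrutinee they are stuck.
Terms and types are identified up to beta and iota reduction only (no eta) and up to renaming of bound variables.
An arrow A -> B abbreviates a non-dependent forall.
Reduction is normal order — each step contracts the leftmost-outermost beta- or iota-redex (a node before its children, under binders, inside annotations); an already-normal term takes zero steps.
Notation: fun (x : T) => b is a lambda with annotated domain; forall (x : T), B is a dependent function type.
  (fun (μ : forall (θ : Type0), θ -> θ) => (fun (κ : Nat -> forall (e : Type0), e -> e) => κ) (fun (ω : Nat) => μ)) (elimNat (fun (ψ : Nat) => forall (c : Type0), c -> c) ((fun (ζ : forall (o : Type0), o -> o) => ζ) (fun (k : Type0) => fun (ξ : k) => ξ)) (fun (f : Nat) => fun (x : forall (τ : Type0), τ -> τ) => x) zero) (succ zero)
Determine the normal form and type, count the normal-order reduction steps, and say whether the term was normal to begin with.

reduced normal form:
  fun (μ : Type0) => fun (θ : μ) => θ
inferred type:
  forall (μ : Type0), μ -> μ
normal-order step count: 5
term was already normal: no
first redex: a beta-redex


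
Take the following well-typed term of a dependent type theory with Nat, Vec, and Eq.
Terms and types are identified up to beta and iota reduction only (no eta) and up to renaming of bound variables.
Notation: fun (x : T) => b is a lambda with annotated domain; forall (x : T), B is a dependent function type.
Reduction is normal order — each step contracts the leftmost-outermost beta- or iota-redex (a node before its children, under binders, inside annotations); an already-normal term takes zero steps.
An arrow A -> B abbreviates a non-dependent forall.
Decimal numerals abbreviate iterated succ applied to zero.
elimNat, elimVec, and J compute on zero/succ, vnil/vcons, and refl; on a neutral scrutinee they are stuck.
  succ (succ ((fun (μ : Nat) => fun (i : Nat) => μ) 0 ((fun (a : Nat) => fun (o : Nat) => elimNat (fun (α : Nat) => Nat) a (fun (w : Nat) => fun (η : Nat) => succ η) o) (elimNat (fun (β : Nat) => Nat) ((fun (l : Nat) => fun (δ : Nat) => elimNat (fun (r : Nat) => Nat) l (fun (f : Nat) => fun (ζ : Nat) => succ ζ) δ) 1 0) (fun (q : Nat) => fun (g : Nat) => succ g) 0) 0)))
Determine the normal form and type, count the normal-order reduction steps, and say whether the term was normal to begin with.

reduced normal form:
  2
the term's type:
  Nat
normal-order step count: 2
started in normal form: no
first redex: a beta-redex


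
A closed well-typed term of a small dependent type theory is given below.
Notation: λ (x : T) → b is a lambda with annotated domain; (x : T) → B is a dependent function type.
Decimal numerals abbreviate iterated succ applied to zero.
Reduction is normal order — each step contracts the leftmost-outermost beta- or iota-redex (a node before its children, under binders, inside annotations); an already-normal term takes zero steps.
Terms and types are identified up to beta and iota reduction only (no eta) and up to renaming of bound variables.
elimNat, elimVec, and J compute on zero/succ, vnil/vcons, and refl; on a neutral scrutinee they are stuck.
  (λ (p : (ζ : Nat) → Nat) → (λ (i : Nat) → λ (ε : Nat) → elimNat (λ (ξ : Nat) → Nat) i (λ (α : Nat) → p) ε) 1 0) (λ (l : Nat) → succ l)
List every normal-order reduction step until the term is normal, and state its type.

reduction (normal order):
  (λ (p : (ζ : Nat) → Nat) → (λ (i : Nat) → λ (ε : Nat) → elimNat (λ (ξ : Nat) → Nat) i (λ (α : Nat) → p) ε) 1 0) (λ (l : Nat) → succ l)
  ~> (λ (p : Nat) → λ (ζ : Nat) → elimNat (λ (i : Nat) → Nat) p (λ (ε : Nat) → λ (ξ : Nat) → succ ξ) ζ) 1 0
  ~> (λ (p : Nat) → elimNat (λ (ζ : Nat) → Nat) 1 (λ (i : Nat) → λ (ε : Nat) → succ ε) p) 0
  ~> elimNat (λ (p : Nat) → Nat) 1 (λ (ζ : Nat) → λ (i : Nat) → succ i) 0
  ~> 1
inferred type:
  Nat


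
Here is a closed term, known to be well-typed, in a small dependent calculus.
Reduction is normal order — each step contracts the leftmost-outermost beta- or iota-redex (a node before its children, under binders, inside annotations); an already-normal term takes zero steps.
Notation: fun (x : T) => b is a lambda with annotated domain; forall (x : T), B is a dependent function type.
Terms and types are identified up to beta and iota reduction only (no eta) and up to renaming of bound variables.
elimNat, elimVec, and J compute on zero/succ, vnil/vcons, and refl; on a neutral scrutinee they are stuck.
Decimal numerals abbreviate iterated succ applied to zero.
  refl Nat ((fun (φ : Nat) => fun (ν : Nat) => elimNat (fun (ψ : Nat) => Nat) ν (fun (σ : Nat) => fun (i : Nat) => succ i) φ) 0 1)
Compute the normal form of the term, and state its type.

resulting normal form:
  refl Nat 1
inferred type:
  Eq Nat 1 1


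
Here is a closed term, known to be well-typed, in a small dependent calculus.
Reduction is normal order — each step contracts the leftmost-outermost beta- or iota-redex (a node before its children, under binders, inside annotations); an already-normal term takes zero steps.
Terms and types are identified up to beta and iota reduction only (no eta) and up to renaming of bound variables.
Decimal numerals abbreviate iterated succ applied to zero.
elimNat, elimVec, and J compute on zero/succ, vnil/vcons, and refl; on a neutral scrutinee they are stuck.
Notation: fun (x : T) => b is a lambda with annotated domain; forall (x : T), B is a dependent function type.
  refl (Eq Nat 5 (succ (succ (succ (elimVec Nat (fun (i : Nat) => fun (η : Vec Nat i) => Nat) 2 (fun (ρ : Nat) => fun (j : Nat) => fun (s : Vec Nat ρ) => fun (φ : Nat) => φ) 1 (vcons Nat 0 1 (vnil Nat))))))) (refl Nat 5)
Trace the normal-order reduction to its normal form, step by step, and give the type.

normal-order reduction:
  refl (Eq Nat 5 (succ (succ (succ (elimVec Nat (fun (i : Nat) => fun (η : Vec Nat i) => Nat) 2 (fun (ρ : Nat) => fun (j : Nat) => fun (s : Vec Nat ρ) => fun (φ : Nat) => φ) 1 (vcons Nat 0 1 (vnil Nat))))))) (refl Nat 5)
  ~> refl (Eq Nat 5 (succ (succ (succ ((fun (i : Nat) => fun (η : Nat) => fun (ρ : Vec Nat i) => fun (j : Nat) => j) 0 1 (vnil Nat) (elimVec Nat (fun (s : Nat) => fun (φ : Vec Nat s) => Nat) 2 (fun (l : Nat) => fun (q : Nat) => fun (d : Vec Nat l) => fun (h : Nat) => h) 0 (vnil Nat))))))) (refl Nat 5)
  ~> refl (Eq Nat 5 (succ (succ (succ ((fun (i : Nat) => fun (η : Vec Nat 0) => fun (ρ : Nat) => ρ) 1 (vnil Nat) (elimVec Nat (fun (j : Nat) => fun (s : Vec Nat j) => Nat) 2 (fun (φ : Nat) => fun (l : Nat) => fun (q : Vec Nat φ) => fun (d : Nat) => d) 0 (vnil Nat))))))) (refl Nat 5)
  ~> refl (Eq Nat 5 (succ (succ (succ ((fun (i : Vec Nat 0) => fun (η : Nat) => η) (vnil Nat) (elimVec Nat (fun (ρ : Nat) => fun (j : Vec Nat ρ) => Nat) 2 (fun (s : Nat) => fun (φ : Nat) => fun (l : Vec Nat s) => fun (q : Nat) => q) 0 (vnil Nat))))))) (refl Nat 5)
  ~> refl (Eq Nat 5 (succ (succ (succ ((fun (i : Nat) => i) (elimVec Nat (fun (η : Nat) => fun (ρ : Vec Nat η) => Nat) 2 (fun (j : Nat) => fun (s : Nat) => fun (φ : Vec Nat j) => fun (l : Nat) => l) 0 (vnil Nat))))))) (refl Nat 5)
  ~> refl (Eq Nat 5 (succ (succ (succ (elimVec Nat (fun (i : Nat) => fun (η : Vec Nat i) => Nat) 2 (fun (ρ : Nat) => fun (j : Nat) => fun (s : Vec Nat ρ) => fun (φ : Nat) => φ) 0 (vnil Nat)))))) (refl Nat 5)
  ~> refl (Eq Nat 5 5) (refl Nat 5)
the term's type:
  Eq (Eq Nat 5 5) (refl Nat 5) (refl Nat 5)


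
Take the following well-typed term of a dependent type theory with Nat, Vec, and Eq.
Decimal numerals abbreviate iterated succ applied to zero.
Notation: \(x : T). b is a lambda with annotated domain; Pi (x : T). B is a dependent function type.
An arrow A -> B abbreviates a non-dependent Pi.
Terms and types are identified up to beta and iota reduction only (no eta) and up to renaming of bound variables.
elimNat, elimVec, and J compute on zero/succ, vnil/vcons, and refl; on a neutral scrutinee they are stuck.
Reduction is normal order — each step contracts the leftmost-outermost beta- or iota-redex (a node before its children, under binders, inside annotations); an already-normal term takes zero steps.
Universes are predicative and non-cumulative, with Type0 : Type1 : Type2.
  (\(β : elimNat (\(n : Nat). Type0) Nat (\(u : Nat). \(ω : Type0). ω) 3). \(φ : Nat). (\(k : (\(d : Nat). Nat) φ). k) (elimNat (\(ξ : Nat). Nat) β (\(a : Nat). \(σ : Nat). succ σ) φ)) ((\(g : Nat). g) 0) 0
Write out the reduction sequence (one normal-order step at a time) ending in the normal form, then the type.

reduction (normal order):
  (\(β : elimNat (\(n : Nat). Type0) Nat (\(u : Nat). \(ω : Type0). ω) 3). \(φ : Nat). (\(k : (\(d : Nat). Nat) φ). k) (elimNat (\(ξ : Nat). Nat) β (\(a : Nat). \(σ : Nat). succ σ) φ)) ((\(g : Nat). g) 0) 0
  ~> (\(β : Nat). (\(n : (\(u : Nat). Nat) β). n) (elimNat (\(ω : Nat). Nat) ((\(φ : Nat). φ) 0) (\(k : Nat). \(d : Nat). succ d) β)) 0
  ~> (\(β : (\(n : Nat). Nat) 0). β) (elimNat (\(u : Nat). Nat) ((\(ω : Nat). ω) 0) (\(φ : Nat). \(k : Nat). succ k) 0)
  ~> elimNat (\(β : Nat). Nat) ((\(n : Nat). n) 0) (\(u : Nat). \(ω : Nat). succ ω) 0
  ~> (\(β : Nat). β) 0
  ~> 0
the term's type:
  Nat


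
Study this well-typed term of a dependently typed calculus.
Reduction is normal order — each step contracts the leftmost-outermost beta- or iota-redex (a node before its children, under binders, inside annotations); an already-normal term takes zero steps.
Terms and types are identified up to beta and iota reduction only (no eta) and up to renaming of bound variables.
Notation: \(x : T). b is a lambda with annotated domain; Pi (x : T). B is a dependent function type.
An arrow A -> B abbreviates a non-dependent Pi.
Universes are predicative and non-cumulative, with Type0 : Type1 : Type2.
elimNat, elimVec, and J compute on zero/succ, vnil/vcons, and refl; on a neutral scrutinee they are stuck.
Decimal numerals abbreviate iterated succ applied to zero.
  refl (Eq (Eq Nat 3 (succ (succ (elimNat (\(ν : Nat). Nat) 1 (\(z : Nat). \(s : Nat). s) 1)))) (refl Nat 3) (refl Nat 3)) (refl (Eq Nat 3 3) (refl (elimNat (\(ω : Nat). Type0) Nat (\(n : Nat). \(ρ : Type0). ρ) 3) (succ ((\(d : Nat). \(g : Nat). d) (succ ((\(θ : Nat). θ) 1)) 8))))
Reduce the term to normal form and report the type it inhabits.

reduced normal form:
  refl (Eq (Eq Nat 3 3) (refl Nat 3) (refl Nat 3)) (refl (Eq Nat 3 3) (refl Nat 3))
inferred type:
  Eq (Eq (Eq Nat 3 3) (refl Nat 3) (refl Nat 3)) (refl (Eq Nat 3 3) (refl Nat 3)) (refl (Eq Nat 3 3) (refl Nat 3))


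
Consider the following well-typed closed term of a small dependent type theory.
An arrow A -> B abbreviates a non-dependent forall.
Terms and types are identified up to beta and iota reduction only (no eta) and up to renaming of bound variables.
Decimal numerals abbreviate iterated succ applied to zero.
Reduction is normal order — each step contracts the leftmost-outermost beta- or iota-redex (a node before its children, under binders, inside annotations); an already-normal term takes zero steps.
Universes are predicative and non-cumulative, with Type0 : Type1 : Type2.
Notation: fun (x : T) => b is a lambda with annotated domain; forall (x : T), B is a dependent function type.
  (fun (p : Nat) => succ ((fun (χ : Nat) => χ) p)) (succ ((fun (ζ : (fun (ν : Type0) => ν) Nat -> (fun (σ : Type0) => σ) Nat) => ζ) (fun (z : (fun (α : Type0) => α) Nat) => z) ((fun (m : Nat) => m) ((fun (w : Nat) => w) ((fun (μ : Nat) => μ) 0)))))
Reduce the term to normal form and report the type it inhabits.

resulting normal form:
  2
the term's type:
  Nat


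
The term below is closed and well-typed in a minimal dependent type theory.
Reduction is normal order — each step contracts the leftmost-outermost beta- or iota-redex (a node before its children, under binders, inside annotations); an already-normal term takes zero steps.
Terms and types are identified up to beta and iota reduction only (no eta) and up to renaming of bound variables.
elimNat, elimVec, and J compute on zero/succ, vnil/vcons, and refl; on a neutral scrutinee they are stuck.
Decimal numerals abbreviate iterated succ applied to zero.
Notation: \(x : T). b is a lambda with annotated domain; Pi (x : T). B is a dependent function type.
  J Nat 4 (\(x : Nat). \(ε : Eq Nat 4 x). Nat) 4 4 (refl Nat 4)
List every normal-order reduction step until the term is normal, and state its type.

reduction (normal order):
  J Nat 4 (\(x : Nat). \(ε : Eq Nat 4 x). Nat) 4 4 (refl Nat 4)
  ~> 4
the term's type:
  Nat


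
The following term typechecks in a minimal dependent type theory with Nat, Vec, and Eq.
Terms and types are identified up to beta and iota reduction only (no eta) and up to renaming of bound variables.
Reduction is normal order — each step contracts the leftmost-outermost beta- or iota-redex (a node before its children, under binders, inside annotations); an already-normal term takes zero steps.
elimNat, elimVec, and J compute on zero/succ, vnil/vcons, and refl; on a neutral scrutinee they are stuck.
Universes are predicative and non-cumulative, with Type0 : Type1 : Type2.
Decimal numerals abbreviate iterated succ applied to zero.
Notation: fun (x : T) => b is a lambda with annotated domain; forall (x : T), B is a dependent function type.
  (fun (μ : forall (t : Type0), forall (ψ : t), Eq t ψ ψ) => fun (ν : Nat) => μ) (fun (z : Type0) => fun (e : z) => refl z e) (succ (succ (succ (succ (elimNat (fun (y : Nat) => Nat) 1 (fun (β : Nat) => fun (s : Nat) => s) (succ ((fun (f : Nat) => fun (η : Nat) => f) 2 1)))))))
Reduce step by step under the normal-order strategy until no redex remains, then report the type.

normal-order reduction:
  (fun (μ : forall (t : Type0), forall (ψ : t), Eq t ψ ψ) => fun (ν : Nat) => μ) (fun (z : Type0) => fun (e : z) => refl z e) (succ (succ (succ (succ (elimNat (fun (y : Nat) => Nat) 1 (fun (β : Nat) => fun (s : Nat) => s) (succ ((fun (f : Nat) => fun (η : Nat) => f) 2 1)))))))
  ~> (fun (μ : Nat) => fun (t : Type0) => fun (ψ : t) => refl t ψ) (succ (succ (succ (succ (elimNat (fun (ν : Nat) => Nat) 1 (fun (z : Nat) => fun (e : Nat) => e) (succ ((fun (y : Nat) => fun (β : Nat) => y) 2 1)))))))
  ~> fun (μ : Type0) => fun (t : μ) => refl μ t
the term's type:
  forall (μ : Type0), forall (t : μ), Eq μ t t


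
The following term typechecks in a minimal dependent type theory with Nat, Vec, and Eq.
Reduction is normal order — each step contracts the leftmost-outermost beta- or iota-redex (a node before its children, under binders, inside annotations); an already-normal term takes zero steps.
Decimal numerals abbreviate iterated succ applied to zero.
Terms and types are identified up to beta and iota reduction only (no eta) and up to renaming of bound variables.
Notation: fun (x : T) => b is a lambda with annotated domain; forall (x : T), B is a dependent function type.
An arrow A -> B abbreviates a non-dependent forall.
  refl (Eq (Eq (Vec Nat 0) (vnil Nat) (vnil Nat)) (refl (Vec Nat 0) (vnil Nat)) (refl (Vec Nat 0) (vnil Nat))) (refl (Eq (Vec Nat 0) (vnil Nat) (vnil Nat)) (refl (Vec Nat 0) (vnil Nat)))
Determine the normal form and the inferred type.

reduced normal form:
  refl (Eq (Eq (Vec Nat 0) (vnil Nat) (vnil Nat)) (refl (Vec Nat 0) (vnil Nat)) (refl (Vec Nat 0) (vnil Nat))) (refl (Eq (Vec Nat 0) (vnil Nat) (vnil Nat)) (refl (Vec Nat 0) (vnil Nat)))
type:
  Eq (Eq (Eq (Vec Nat 0) (vnil Nat) (vnil Nat)) (refl (Vec Nat 0) (vnil Nat)) (refl (Vec Nat 0) (vnil Nat))) (refl (Eq (Vec Nat 0) (vnil Nat) (vnil Nat)) (refl (Vec Nat 0) (vnil Nat))) (refl (Eq (Vec Nat 0) (vnil Nat) (vnil Nat)) (refl (Vec Nat 0) (vnil Nat)))
observation: no redex remains anywhere in the term; it is its own normal form.


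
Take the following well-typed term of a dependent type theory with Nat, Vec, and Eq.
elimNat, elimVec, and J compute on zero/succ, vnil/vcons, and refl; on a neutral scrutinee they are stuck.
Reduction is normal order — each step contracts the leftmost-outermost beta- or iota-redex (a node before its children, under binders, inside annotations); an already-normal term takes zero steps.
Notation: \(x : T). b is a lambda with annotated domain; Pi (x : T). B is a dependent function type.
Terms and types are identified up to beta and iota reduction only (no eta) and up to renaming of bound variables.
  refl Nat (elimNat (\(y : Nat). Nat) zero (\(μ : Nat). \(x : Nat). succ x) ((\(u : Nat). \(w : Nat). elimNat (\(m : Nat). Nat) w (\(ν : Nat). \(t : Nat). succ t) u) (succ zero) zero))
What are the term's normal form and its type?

reduced normal form:
  refl Nat (succ zero)
inferred type:
  Eq Nat (succ zero) (succ zero)


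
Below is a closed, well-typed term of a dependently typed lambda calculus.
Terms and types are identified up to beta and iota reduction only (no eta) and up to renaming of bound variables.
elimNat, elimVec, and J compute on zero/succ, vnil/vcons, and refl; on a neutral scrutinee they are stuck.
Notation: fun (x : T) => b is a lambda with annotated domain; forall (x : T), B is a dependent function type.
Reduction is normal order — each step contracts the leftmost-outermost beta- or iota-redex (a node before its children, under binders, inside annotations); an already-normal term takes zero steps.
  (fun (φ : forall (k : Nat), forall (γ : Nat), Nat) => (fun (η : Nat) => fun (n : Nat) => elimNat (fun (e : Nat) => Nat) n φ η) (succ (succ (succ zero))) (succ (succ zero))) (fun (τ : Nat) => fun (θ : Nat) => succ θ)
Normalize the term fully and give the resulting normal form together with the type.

normal form:
  succ (succ (succ (succ (succ zero))))
the term's type:
  Nat
observation: reduction starts at a beta-redex, and 13 normal-order steps reach the normal form.


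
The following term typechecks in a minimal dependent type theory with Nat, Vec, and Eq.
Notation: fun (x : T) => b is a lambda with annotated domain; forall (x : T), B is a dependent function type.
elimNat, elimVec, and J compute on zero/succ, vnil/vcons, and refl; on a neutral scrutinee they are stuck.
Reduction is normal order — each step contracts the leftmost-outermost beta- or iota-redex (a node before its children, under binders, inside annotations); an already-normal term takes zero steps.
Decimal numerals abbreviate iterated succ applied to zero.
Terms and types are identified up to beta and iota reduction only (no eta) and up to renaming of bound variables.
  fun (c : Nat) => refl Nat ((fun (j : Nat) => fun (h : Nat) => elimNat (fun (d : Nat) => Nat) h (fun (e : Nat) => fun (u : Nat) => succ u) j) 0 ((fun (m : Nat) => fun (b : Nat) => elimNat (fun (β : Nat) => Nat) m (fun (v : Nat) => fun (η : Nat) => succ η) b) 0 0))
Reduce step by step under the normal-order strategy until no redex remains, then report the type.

normal-order reduction sequence:
  fun (c : Nat) => refl Nat ((fun (j : Nat) => fun (h : Nat) => elimNat (fun (d : Nat) => Nat) h (fun (e : Nat) => fun (u : Nat) => succ u) j) 0 ((fun (m : Nat) => fun (b : Nat) => elimNat (fun (β : Nat) => Nat) m (fun (v : Nat) => fun (η : Nat) => succ η) b) 0 0))
  ~> fun (c : Nat) => refl Nat ((fun (j : Nat) => elimNat (fun (h : Nat) => Nat) j (fun (d : Nat) => fun (e : Nat) => succ e) 0) ((fun (u : Nat) => fun (m : Nat) => elimNat (fun (b : Nat) => Nat) u (fun (β : Nat) => fun (v : Nat) => succ v) m) 0 0))
  ~> fun (c : Nat) => refl Nat (elimNat (fun (j : Nat) => Nat) ((fun (h : Nat) => fun (d : Nat) => elimNat (fun (e : Nat) => Nat) h (fun (u : Nat) => fun (m : Nat) => succ m) d) 0 0) (fun (b : Nat) => fun (β : Nat) => succ β) 0)
  ~> fun (c : Nat) => refl Nat ((fun (j : Nat) => fun (h : Nat) => elimNat (fun (d : Nat) => Nat) j (fun (e : Nat) => fun (u : Nat) => succ u) h) 0 0)
  ~> fun (c : Nat) => refl Nat ((fun (j : Nat) => elimNat (fun (h : Nat) => Nat) 0 (fun (d : Nat) => fun (e : Nat) => succ e) j) 0)
  ~> fun (c : Nat) => refl Nat (elimNat (fun (j : Nat) => Nat) 0 (fun (h : Nat) => fun (d : Nat) => succ d) 0)
  ~> fun (c : Nat) => refl Nat 0
inferred type:
  forall (c : Nat), Eq Nat 0 0
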